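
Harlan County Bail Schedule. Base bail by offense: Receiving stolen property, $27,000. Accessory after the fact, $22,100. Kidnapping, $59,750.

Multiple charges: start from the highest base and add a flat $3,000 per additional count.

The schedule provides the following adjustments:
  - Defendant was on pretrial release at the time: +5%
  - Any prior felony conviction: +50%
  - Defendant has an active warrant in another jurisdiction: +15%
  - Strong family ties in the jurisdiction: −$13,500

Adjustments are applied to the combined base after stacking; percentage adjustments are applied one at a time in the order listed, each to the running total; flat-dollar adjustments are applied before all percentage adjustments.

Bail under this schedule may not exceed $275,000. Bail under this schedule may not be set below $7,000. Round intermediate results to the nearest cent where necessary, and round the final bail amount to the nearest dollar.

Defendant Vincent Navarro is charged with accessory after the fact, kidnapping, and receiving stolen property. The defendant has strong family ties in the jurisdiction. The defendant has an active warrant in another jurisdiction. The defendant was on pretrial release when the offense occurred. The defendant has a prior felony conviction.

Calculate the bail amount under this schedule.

$94,638

Base amounts from the schedule: accessory after the fact $22,100; kidnapping $59,750; receiving stolen property $27,000.
Stacking rule: highest base plus $3,000 per additional charge. Highest is kidnapping at $59,750; 2 additional charges → +$6,000. Combined base = $65,750.
Strong family ties in the jurisdiction (−$13,500 flat): $65,750 − $13,500 = $52,250.
Defendant was on pretrial release at the time (+5%): $52,250 × 1.05 = $54,862.50.
Any prior felony conviction (+50%): $54,862.50 × 1.5 = $82,293.75.
Defendant has an active warrant in another jurisdiction (+15%): $82,293.75 × 1.15 = $94,637.81.
$94,637.81 is within the $275,000 maximum.
$94,637.81 is at or above the $7,000 minimum.
Rounded to the nearest dollar: $94,638.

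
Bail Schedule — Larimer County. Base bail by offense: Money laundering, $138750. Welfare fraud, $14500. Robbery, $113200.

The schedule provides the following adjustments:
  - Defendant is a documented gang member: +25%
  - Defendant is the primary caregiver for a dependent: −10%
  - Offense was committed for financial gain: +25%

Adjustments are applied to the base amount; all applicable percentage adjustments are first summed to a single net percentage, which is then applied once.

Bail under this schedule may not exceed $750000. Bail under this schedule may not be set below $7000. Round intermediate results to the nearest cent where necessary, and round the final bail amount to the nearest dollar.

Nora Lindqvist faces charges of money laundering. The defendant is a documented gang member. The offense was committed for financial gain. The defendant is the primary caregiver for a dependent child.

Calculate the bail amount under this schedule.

$194250

Base amounts from the schedule: money laundering $138750.
Single charge. Combined base = $138750.
Net percentage adjustment: +25% −10% +25% = +40%. $138750 × 1.4 = $194250.
$194250 is within the $750000 maximum.
$194250 is at or above the $7000 minimum.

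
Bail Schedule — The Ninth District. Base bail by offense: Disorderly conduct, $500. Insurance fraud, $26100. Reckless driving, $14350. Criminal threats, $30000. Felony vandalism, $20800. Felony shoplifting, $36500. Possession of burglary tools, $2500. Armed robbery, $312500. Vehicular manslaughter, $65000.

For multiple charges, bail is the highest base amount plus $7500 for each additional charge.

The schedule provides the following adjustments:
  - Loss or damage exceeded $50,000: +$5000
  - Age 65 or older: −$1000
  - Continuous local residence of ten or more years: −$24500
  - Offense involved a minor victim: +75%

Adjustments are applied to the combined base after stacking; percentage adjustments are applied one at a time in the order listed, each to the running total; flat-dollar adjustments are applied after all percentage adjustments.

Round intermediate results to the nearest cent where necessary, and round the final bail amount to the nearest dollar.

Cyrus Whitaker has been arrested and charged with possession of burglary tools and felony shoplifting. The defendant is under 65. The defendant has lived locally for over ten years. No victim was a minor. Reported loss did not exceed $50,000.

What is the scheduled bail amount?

$19500

Base amounts from the schedule: possession of burglary tools $2500; felony shoplifting $36500.
Stacking rule: highest base plus $7500 per additional charge. Highest is felony shoplifting at $36500; 1 additional charge → +$7500. Combined base = $44000.
Continuous local residence of ten or more years (−$24500 flat): $44000 − $24500 = $19500.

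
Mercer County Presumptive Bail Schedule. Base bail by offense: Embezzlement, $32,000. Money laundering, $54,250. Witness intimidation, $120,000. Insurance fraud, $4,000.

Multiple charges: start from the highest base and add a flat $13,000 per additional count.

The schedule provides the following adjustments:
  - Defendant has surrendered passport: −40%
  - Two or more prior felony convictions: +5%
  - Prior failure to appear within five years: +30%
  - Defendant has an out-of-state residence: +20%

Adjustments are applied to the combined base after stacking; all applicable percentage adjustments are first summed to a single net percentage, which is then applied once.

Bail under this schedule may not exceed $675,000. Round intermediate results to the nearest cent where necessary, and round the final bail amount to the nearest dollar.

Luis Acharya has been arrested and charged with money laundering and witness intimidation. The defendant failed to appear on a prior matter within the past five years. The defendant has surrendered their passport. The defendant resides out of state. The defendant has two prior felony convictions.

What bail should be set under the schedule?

Base amounts from the schedule: money laundering $54,250; witness intimidation $120,000.
Stacking rule: highest base plus $13,000 per additional charge. Highest is witness intimidation at $120,000; 1 additional charge → +$13,000. Combined base = $133,000.
Net percentage adjustment: −40% +5% +30% +20% = +15%. $133,000 × 1.15 = $152,950.
$152,950 is within the $675,000 maximum.

$152,950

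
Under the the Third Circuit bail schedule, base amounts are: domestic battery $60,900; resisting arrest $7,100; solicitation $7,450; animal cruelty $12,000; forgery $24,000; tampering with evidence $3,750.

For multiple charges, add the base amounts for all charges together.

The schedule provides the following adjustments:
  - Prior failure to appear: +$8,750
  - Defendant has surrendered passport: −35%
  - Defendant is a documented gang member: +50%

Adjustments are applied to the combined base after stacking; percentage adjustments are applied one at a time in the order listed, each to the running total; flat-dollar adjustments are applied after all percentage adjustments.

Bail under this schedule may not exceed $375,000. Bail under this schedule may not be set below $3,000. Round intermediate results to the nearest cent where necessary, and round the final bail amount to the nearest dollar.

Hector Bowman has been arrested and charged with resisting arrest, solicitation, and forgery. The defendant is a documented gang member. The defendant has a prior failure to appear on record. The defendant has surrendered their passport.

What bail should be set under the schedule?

$46,336

Base amounts from the schedule: resisting arrest $7,100; solicitation $7,450; forgery $24,000.
Stacking rule: sum of all bases. $7,100 + $7,450 + $24,000 = $38,550.
Defendant has surrendered passport (−35%): $38,550 × 0.65 = $25,057.50.
Defendant is a documented gang member (+50%): $25,057.50 × 1.5 = $37,586.25.
Prior failure to appear (+$8,750 flat): $37,586.25 + $8,750 = $46,336.25.
$46,336.25 is within the $375,000 maximum.
$46,336.25 is at or above the $3,000 minimum.
Rounded to the nearest dollar: $46,336.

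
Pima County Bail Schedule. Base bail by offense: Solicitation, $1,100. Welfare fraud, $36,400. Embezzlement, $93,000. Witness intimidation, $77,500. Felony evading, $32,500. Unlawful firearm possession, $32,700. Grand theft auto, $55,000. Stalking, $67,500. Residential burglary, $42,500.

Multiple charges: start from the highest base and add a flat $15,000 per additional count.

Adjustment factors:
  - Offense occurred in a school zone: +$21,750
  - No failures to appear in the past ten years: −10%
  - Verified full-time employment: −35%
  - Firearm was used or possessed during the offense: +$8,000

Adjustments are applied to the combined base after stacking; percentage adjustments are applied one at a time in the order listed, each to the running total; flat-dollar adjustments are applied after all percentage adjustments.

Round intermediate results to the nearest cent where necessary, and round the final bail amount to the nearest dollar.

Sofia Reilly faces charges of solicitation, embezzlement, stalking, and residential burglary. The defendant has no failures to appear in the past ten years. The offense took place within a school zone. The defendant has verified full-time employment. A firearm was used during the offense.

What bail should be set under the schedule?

$110,480

Base amounts from the schedule: solicitation $1,100; embezzlement $93,000; stalking $67,500; residential burglary $42,500.
Stacking rule: highest base plus $15,000 per additional charge. Highest is embezzlement at $93,000; 3 additional charges → +$45,000. Combined base = $138,000.
No failures to appear in the past ten years (−10%): $138,000 × 0.9 = $124,200.
Verified full-time employment (−35%): $124,200 × 0.65 = $80,730.
Offense occurred in a school zone (+$21,750 flat): $80,730 + $21,750 = $102,480.
Firearm was used or possessed during the offense (+$8,000 flat): $102,480 + $8,000 = $110,480.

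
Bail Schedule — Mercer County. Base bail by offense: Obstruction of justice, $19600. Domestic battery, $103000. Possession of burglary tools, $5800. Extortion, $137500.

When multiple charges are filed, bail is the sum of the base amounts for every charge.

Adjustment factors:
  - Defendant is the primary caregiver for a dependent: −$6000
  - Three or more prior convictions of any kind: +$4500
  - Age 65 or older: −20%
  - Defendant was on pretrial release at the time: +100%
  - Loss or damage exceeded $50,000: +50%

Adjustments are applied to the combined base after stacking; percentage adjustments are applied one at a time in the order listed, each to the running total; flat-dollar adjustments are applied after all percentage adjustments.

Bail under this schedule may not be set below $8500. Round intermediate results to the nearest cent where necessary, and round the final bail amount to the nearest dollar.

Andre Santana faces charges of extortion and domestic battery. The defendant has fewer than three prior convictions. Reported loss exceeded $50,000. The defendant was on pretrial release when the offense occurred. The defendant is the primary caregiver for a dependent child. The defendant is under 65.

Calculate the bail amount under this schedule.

Base amounts from the schedule: extortion $137500; domestic battery $103000.
Stacking rule: sum of all bases. $137500 + $103000 = $240500.
Defendant was on pretrial release at the time (+100%): $240500 × 2 = $481000.
Loss or damage exceeded $50,000 (+50%): $481000 × 1.5 = $721500.
Defendant is the primary caregiver for a dependent (−$6000 flat): $721500 − $6000 = $715500.
$715500 is at or above the $8500 minimum.

$715500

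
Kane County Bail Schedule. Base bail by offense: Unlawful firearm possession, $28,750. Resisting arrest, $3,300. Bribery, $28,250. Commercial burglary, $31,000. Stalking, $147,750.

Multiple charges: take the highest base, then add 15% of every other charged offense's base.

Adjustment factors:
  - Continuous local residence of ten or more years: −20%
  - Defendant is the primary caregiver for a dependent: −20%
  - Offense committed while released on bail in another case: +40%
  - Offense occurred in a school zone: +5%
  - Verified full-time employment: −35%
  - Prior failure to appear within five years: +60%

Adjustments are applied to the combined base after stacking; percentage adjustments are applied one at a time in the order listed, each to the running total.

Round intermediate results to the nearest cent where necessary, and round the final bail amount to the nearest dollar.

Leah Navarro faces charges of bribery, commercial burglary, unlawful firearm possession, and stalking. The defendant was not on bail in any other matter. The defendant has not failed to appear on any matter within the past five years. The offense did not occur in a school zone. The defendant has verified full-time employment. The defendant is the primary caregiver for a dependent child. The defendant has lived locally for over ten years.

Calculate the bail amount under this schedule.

Base amounts from the schedule: bribery $28,250; commercial burglary $31,000; unlawful firearm possession $28,750; stalking $147,750.
Stacking rule: highest base plus 15% of each additional charge. Highest is stalking at $147,750. Additional: $28,250 × 15% = $4,237.50; $31,000 × 15% = $4,650; $28,750 × 15% = $4,312.50. Combined base = $147,750 + $13,200 = $160,950.
Continuous local residence of ten or more years (−20%): $160,950 × 0.8 = $128,760.
Defendant is the primary caregiver for a dependent (−20%): $128,760 × 0.8 = $103,008.
Verified full-time employment (−35%): $103,008 × 0.65 = $66,955.20.
Rounded to the nearest dollar: $66,955.

$66,955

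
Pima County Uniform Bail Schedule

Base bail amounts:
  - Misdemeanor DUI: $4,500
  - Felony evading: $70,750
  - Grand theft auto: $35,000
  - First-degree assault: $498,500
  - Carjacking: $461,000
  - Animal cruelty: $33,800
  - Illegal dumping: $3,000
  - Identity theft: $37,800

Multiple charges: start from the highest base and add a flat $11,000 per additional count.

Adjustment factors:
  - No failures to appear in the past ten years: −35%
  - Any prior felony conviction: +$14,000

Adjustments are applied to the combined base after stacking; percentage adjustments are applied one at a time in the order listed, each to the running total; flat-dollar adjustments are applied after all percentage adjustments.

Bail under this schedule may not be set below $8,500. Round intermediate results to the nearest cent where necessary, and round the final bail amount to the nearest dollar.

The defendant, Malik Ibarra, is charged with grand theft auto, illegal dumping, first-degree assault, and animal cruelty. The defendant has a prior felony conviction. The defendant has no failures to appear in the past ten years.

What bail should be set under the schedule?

Base amounts from the schedule: grand theft auto $35,000; illegal dumping $3,000; first-degree assault $498,500; animal cruelty $33,800.
Stacking rule: highest base plus $11,000 per additional charge. Highest is first-degree assault at $498,500; 3 additional charges → +$33,000. Combined base = $531,500.
No failures to appear in the past ten years (−35%): $531,500 × 0.65 = $345,475.
Any prior felony conviction (+$14,000 flat): $345,475 + $14,000 = $359,475.
$359,475 is at or above the $8,500 minimum.

$359,475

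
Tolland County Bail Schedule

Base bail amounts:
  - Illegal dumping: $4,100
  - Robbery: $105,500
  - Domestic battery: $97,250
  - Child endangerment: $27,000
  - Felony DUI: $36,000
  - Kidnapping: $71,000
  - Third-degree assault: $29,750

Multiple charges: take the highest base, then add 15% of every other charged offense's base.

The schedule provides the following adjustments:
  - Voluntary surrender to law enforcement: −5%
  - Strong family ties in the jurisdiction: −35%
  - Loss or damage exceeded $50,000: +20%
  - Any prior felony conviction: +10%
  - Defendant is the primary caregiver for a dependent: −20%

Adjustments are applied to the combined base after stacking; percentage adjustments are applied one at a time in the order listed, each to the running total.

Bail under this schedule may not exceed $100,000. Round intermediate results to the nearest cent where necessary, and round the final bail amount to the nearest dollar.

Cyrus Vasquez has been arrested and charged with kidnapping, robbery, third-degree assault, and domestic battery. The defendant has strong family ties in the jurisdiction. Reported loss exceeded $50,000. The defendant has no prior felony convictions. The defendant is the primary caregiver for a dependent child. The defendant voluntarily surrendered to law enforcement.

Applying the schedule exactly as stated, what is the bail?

$80,147

Base amounts from the schedule: kidnapping $71,000; robbery $105,500; third-degree assault $29,750; domestic battery $97,250.
Stacking rule: highest base plus 15% of each additional charge. Highest is robbery at $105,500. Additional: $71,000 × 15% = $10,650; $29,750 × 15% = $4,462.50; $97,250 × 15% = $14,587.50. Combined base = $105,500 + $29,700 = $135,200.
Voluntary surrender to law enforcement (−5%): $135,200 × 0.95 = $128,440.
Strong family ties in the jurisdiction (−35%): $128,440 × 0.65 = $83,486.
Loss or damage exceeded $50,000 (+20%): $83,486 × 1.2 = $100,183.20.
Defendant is the primary caregiver for a dependent (−20%): $100,183.20 × 0.8 = $80,146.56.
$80,146.56 is within the $100,000 maximum.
Rounded to the nearest dollar: $80,147.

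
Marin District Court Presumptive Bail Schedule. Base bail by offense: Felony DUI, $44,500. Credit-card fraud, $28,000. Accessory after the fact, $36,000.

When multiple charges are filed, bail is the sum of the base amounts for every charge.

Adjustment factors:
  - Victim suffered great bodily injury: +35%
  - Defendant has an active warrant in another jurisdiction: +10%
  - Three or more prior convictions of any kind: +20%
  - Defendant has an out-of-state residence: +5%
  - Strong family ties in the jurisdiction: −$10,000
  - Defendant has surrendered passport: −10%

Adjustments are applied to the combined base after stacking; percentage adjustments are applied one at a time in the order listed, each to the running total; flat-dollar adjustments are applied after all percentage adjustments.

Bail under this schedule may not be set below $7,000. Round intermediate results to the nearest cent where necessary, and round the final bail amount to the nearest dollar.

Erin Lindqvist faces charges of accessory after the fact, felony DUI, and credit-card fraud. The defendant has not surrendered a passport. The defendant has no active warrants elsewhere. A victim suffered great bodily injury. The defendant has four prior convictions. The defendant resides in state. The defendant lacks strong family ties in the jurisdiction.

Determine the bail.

$175,770

Base amounts from the schedule: accessory after the fact $36,000; felony DUI $44,500; credit-card fraud $28,000.
Stacking rule: sum of all bases. $36,000 + $44,500 + $28,000 = $108,500.
Victim suffered great bodily injury (+35%): $108,500 × 1.35 = $146,475.
Three or more prior convictions of any kind (+20%): $146,475 × 1.2 = $175,770.
$175,770 is at or above the $7,000 minimum.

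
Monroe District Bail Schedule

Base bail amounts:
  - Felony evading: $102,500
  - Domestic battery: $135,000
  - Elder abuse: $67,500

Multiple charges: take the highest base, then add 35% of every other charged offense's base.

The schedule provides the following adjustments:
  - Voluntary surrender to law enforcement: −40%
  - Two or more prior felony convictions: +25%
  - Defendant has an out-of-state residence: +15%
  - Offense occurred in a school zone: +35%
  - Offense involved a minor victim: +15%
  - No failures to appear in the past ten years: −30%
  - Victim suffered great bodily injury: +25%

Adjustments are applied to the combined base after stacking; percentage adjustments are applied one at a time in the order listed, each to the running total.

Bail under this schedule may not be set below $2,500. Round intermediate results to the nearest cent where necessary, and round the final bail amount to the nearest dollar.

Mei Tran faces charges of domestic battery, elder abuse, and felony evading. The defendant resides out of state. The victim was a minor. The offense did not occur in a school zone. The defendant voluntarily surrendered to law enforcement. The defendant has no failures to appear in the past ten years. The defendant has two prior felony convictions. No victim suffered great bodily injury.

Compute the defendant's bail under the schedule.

Base amounts from the schedule: domestic battery $135,000; elder abuse $67,500; felony evading $102,500.
Stacking rule: highest base plus 35% of each additional charge. Highest is domestic battery at $135,000. Additional: $67,500 × 35% = $23,625; $102,500 × 35% = $35,875. Combined base = $135,000 + $59,500 = $194,500.
Voluntary surrender to law enforcement (−40%): $194,500 × 0.6 = $116,700.
Two or more prior felony convictions (+25%): $116,700 × 1.25 = $145,875.
Defendant has an out-of-state residence (+15%): $145,875 × 1.15 = $167,756.25.
Offense involved a minor victim (+15%): $167,756.25 × 1.15 = $192,919.69.
No failures to appear in the past ten years (−30%): $192,919.69 × 0.7 = $135,043.78.
$135,043.78 is at or above the $2,500 minimum.
Rounded to the nearest dollar: $135,044.

$135,044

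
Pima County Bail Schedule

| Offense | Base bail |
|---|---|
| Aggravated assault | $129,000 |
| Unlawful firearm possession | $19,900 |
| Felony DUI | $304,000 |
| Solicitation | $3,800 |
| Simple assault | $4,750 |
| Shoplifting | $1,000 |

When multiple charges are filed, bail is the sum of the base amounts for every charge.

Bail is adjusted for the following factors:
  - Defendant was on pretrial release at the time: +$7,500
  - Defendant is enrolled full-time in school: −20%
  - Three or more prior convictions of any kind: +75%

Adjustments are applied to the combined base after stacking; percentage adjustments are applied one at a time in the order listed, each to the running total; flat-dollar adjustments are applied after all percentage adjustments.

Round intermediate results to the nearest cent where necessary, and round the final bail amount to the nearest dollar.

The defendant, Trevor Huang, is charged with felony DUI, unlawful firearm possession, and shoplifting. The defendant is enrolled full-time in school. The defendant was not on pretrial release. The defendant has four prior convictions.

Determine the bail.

Base amounts from the schedule: felony DUI $304,000; unlawful firearm possession $19,900; shoplifting $1,000.
Stacking rule: sum of all bases. $304,000 + $19,900 + $1,000 = $324,900.
Defendant is enrolled full-time in school (−20%): $324,900 × 0.8 = $259,920.
Three or more prior convictions of any kind (+75%): $259,920 × 1.75 = $454,860.

$454,860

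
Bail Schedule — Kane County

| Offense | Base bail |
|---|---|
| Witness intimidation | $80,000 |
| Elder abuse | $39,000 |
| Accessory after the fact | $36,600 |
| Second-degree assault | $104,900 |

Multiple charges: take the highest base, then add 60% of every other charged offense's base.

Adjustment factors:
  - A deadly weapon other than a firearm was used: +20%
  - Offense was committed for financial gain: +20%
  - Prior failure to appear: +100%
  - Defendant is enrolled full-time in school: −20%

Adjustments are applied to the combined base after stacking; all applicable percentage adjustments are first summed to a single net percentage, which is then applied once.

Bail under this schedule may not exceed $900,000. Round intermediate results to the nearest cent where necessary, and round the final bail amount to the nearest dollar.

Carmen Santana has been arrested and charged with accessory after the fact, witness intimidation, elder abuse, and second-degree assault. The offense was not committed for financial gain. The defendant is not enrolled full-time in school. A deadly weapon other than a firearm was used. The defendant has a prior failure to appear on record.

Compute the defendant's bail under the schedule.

Base amounts from the schedule: accessory after the fact $36,600; witness intimidation $80,000; elder abuse $39,000; second-degree assault $104,900.
Stacking rule: highest base plus 60% of each additional charge. Highest is second-degree assault at $104,900. Additional: $36,600 × 60% = $21,960; $80,000 × 60% = $48,000; $39,000 × 60% = $23,400. Combined base = $104,900 + $93,360 = $198,260.
Net percentage adjustment: +20% +100% = +120%. $198,260 × 2.2 = $436,172.
$436,172 is within the $900,000 maximum.

$436,172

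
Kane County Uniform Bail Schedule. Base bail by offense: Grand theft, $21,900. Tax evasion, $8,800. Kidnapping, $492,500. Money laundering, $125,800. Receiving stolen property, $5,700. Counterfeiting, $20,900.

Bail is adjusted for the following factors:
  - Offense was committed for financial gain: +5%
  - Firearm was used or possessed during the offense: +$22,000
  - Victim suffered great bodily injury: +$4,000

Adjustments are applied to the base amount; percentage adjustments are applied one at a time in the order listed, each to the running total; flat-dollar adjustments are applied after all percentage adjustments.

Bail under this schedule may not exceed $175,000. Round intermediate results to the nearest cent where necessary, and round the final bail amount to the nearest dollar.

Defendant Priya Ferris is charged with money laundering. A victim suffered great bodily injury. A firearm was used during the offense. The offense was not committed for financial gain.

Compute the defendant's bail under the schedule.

$151,800

Base amounts from the schedule: money laundering $125,800.
Single charge. Combined base = $125,800.
Firearm was used or possessed during the offense (+$22,000 flat): $125,800 + $22,000 = $147,800.
Victim suffered great bodily injury (+$4,000 flat): $147,800 + $4,000 = $151,800.
$151,800 is within the $175,000 maximum.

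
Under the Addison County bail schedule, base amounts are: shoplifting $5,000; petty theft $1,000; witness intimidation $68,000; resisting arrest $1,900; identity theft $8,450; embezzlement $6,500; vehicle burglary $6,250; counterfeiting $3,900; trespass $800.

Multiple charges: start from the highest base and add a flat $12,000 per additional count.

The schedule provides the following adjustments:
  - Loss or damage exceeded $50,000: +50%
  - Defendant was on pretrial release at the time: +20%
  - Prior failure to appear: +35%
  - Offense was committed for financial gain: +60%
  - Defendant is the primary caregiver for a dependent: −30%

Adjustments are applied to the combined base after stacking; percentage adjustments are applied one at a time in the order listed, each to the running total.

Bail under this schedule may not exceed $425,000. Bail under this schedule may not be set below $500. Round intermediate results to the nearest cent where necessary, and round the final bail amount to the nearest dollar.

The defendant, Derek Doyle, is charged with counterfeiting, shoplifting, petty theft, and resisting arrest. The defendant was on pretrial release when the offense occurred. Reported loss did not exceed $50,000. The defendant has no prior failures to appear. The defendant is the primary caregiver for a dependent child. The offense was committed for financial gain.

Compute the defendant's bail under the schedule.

$55,104

Base amounts from the schedule: counterfeiting $3,900; shoplifting $5,000; petty theft $1,000; resisting arrest $1,900.
Stacking rule: highest base plus $12,000 per additional charge. Highest is shoplifting at $5,000; 3 additional charges → +$36,000. Combined base = $41,000.
Defendant was on pretrial release at the time (+20%): $41,000 × 1.2 = $49,200.
Offense was committed for financial gain (+60%): $49,200 × 1.6 = $78,720.
Defendant is the primary caregiver for a dependent (−30%): $78,720 × 0.7 = $55,104.
$55,104 is within the $425,000 maximum.
$55,104 is at or above the $500 minimum.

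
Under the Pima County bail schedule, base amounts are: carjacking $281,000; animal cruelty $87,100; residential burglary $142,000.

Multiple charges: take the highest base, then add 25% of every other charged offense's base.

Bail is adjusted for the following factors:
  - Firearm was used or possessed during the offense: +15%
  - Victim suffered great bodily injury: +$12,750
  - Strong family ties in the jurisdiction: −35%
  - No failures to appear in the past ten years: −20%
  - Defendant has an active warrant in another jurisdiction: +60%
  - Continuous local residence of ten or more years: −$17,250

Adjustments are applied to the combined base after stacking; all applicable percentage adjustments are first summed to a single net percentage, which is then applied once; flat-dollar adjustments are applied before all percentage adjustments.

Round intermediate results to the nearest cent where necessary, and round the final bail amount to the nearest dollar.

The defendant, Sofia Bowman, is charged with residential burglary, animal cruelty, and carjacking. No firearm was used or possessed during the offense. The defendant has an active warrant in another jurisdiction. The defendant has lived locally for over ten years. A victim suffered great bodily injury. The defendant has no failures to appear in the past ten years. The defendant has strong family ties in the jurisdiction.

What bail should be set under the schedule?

$350,464

Base amounts from the schedule: residential burglary $142,000; animal cruelty $87,100; carjacking $281,000.
Stacking rule: highest base plus 25% of each additional charge. Highest is carjacking at $281,000. Additional: $142,000 × 25% = $35,500; $87,100 × 25% = $21,775. Combined base = $281,000 + $57,275 = $338,275.
Victim suffered great bodily injury (+$12,750 flat): $338,275 + $12,750 = $351,025.
Continuous local residence of ten or more years (−$17,250 flat): $351,025 − $17,250 = $333,775.
Net percentage adjustment: −35% −20% +60% = +5%. $333,775 × 1.05 = $350,463.75.
Rounded to the nearest dollar: $350,464.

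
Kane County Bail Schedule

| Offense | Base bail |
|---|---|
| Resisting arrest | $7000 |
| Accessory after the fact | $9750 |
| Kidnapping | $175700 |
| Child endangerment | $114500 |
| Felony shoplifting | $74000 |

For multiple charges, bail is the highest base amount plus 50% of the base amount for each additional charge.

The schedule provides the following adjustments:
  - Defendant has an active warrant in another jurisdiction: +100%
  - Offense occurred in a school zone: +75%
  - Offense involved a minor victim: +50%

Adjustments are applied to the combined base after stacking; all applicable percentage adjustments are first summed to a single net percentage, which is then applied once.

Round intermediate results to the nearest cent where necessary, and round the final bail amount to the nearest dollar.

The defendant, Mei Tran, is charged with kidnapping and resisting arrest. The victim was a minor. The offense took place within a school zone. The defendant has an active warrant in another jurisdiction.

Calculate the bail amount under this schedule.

Base amounts from the schedule: kidnapping $175700; resisting arrest $7000.
Stacking rule: highest base plus 50% of each additional charge. Highest is kidnapping at $175700. Additional: $7000 × 50% = $3500. Combined base = $175700 + $3500 = $179200.
Net percentage adjustment: +100% +75% +50% = +225%. $179200 × 3.25 = $582400.

$582400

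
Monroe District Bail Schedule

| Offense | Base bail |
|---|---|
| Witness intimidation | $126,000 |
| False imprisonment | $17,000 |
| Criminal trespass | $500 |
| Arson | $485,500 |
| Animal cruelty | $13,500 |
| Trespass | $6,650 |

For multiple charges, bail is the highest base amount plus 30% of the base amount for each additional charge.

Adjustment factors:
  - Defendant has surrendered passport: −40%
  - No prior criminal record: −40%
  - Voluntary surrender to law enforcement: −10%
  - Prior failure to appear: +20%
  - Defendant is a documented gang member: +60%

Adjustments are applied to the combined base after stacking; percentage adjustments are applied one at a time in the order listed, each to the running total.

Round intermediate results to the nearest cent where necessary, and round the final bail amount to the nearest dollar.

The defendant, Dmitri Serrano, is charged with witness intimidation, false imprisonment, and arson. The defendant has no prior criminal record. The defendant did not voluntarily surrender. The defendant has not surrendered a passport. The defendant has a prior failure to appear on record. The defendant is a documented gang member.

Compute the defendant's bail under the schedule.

Base amounts from the schedule: witness intimidation $126,000; false imprisonment $17,000; arson $485,500.
Stacking rule: highest base plus 30% of each additional charge. Highest is arson at $485,500. Additional: $126,000 × 30% = $37,800; $17,000 × 30% = $5,100. Combined base = $485,500 + $42,900 = $528,400.
No prior criminal record (−40%): $528,400 × 0.6 = $317,040.
Prior failure to appear (+20%): $317,040 × 1.2 = $380,448.
Defendant is a documented gang member (+60%): $380,448 × 1.6 = $608,716.80.
Rounded to the nearest dollar: $608,717.

$608,717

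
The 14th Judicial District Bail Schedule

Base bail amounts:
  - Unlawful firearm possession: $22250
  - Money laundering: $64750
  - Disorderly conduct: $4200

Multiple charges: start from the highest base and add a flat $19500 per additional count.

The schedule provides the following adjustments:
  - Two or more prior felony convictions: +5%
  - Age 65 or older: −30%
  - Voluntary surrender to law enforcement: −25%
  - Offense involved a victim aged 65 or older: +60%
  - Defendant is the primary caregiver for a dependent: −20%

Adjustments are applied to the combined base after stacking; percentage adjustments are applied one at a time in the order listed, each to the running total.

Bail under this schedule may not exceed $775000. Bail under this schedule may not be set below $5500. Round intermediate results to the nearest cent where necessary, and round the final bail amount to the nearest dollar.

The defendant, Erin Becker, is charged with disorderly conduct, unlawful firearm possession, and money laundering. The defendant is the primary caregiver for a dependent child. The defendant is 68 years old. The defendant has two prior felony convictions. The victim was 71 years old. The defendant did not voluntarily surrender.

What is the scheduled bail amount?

Base amounts from the schedule: disorderly conduct $4200; unlawful firearm possession $22250; money laundering $64750.
Stacking rule: highest base plus $19500 per additional charge. Highest is money laundering at $64750; 2 additional charges → +$39000. Combined base = $103750.
Two or more prior felony convictions (+5%): $103750 × 1.05 = $108937.50.
Age 65 or older (−30%): $108937.50 × 0.7 = $76256.25.
Offense involved a victim aged 65 or older (+60%): $76256.25 × 1.6 = $122010.
Defendant is the primary caregiver for a dependent (−20%): $122010 × 0.8 = $97608.
$97608 is within the $775000 maximum.
$97608 is at or above the $5500 minimum.

$97608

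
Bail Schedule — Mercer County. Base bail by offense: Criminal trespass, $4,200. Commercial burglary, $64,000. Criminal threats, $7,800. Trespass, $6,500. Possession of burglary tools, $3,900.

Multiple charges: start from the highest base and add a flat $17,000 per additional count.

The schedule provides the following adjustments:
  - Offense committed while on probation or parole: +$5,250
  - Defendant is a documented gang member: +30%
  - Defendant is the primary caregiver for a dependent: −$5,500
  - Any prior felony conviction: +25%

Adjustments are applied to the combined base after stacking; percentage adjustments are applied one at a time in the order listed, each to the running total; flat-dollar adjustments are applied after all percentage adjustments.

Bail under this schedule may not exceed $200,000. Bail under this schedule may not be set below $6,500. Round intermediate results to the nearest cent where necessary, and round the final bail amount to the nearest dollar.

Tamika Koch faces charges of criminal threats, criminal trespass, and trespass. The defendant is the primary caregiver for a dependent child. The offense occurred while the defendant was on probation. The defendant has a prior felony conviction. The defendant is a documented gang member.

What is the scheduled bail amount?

$67,675

Base amounts from the schedule: criminal threats $7,800; criminal trespass $4,200; trespass $6,500.
Stacking rule: highest base plus $17,000 per additional charge. Highest is criminal threats at $7,800; 2 additional charges → +$34,000. Combined base = $41,800.
Defendant is a documented gang member (+30%): $41,800 × 1.3 = $54,340.
Any prior felony conviction (+25%): $54,340 × 1.25 = $67,925.
Offense committed while on probation or parole (+$5,250 flat): $67,925 + $5,250 = $73,175.
Defendant is the primary caregiver for a dependent (−$5,500 flat): $73,175 − $5,500 = $67,675.
$67,675 is within the $200,000 maximum.
$67,675 is at or above the $6,500 minimum.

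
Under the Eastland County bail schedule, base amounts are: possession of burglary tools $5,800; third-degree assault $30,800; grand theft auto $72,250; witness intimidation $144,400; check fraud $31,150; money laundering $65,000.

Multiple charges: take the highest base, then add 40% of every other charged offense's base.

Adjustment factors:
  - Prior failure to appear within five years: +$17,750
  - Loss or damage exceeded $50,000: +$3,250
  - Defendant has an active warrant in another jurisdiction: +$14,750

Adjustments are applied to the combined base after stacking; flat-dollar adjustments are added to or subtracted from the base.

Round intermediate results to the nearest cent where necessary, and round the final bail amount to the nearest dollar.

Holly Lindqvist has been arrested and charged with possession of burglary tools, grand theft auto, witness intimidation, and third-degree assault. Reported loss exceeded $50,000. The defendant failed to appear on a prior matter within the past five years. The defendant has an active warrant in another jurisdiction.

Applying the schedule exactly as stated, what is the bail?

$223,690

Base amounts from the schedule: possession of burglary tools $5,800; grand theft auto $72,250; witness intimidation $144,400; third-degree assault $30,800.
Stacking rule: highest base plus 40% of each additional charge. Highest is witness intimidation at $144,400. Additional: $5,800 × 40% = $2,320; $72,250 × 40% = $28,900; $30,800 × 40% = $12,320. Combined base = $144,400 + $43,540 = $187,940.
Prior failure to appear within five years (+$17,750 flat): $187,940 + $17,750 = $205,690.
Loss or damage exceeded $50,000 (+$3,250 flat): $205,690 + $3,250 = $208,940.
Defendant has an active warrant in another jurisdiction (+$14,750 flat): $208,940 + $14,750 = $223,690.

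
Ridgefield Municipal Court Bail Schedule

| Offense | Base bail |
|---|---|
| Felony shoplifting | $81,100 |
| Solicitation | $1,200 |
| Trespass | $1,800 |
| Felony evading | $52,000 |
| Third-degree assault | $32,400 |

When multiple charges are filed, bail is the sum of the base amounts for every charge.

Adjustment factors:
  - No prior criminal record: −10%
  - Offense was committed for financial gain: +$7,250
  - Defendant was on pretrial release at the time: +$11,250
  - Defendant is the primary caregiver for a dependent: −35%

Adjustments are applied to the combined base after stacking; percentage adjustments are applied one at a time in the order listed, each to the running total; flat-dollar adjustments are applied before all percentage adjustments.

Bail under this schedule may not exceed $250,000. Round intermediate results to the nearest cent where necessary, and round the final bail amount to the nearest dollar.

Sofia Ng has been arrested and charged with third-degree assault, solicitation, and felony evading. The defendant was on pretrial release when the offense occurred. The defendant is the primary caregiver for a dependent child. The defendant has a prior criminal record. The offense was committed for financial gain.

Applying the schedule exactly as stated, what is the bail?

$67,665

Base amounts from the schedule: third-degree assault $32,400; solicitation $1,200; felony evading $52,000.
Stacking rule: sum of all bases. $32,400 + $1,200 + $52,000 = $85,600.
Offense was committed for financial gain (+$7,250 flat): $85,600 + $7,250 = $92,850.
Defendant was on pretrial release at the time (+$11,250 flat): $92,850 + $11,250 = $104,100.
Defendant is the primary caregiver for a dependent (−35%): $104,100 × 0.65 = $67,665.
$67,665 is within the $250,000 maximum.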